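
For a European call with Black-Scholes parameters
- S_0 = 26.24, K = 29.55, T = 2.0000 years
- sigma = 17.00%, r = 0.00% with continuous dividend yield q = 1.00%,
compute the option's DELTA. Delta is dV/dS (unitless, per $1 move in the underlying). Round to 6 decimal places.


Answer: Delta = 0.317381

Derivation:
d1 = -0.4571186613; d2 = -0.6975349669
phi(d1) = 0.3593647935; exp(-qT) = 0.9801986733; exp(-rT) = 1.0000000000
N(d1) = 0.3237928789
Delta = exp(-qT) * N(d1) = 0.9801986733 * 0.3237928789 = 0.317381


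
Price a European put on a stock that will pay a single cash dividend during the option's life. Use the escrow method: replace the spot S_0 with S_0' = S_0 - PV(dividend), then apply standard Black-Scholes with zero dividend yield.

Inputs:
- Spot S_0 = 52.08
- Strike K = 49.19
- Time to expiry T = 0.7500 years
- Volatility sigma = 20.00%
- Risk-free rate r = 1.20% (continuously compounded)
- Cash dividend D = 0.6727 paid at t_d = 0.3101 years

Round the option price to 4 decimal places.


PV(D) = D * exp(-r * t_d) = 0.6727 * 0.99628572 = 0.67020140
S_0' = S_0 - PV(D) = 52.0800 - 0.67020140 = 51.40979860
d1 = (ln(S_0'/K) + (r + sigma^2/2)*T) / (sigma*sqrt(T)) = 0.39339745
d2 = d1 - sigma*sqrt(T) = 0.22019237
exp(-rT) = 0.99104038
N(-d1) = 0.34701298; N(-d2) = 0.41286067
P = K * exp(-rT) * N(-d2) - S_0' * N(-d1) = 49.1900 * 0.99104038 * 0.41286067 - 51.40979860 * 0.34701298 = 2.2868

Answer: Price = 2.2868


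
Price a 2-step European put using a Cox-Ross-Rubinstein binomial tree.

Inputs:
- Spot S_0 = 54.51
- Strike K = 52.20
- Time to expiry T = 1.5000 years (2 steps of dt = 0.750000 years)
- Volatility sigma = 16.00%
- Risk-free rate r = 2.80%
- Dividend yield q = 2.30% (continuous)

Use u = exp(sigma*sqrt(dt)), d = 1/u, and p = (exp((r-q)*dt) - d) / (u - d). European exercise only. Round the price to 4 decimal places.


dt = T/N = 0.750000
u = exp(sigma*sqrt(dt)) = 1.148623; d = 1/u = 0.870607
p = (exp((r-q)*dt) - d) / (u - d) = 0.478928
Discount per step: exp(-r*dt) = 0.979219
Stock lattice S(k, i) with i counting down-moves:
  k=0: S(0,0) = 54.5100
  k=1: S(1,0) = 62.6115; S(1,1) = 47.4568
  k=2: S(2,0) = 71.9170; S(2,1) = 54.5100; S(2,2) = 41.3163
Terminal payoffs V(N, i) = max(K - S_T, 0):
  V(2,0) = 0.000000; V(2,1) = 0.000000; V(2,2) = 10.883744
Backward induction: V(k, i) = exp(-r*dt) * [p * V(k+1, i) + (1-p) * V(k+1, i+1)].
  V(1,0) = exp(-r*dt) * [p*0.000000 + (1-p)*0.000000] = 0.000000
  V(1,1) = exp(-r*dt) * [p*0.000000 + (1-p)*10.883744] = 5.553360
  V(0,0) = exp(-r*dt) * [p*0.000000 + (1-p)*5.553360] = 2.833566

Answer: Price = V(0,0) = 2.8336


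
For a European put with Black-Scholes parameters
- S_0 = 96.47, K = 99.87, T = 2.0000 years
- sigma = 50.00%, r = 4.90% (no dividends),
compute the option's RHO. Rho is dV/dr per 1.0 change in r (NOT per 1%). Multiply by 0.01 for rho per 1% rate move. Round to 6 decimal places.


d1 = 0.4431618353; d2 = -0.2639449459
phi(d1) = 0.3616296203; exp(-qT) = 1.0000000000; exp(-rT) = 0.9066489038
N(-d2) = 0.6040888292
Rho = -K*T*exp(-rT)*N(-d2) = -99.8700 * 2.0000 * 0.9066489038 * 0.6040888292 = -109.396894

Answer: Rho = -109.396894


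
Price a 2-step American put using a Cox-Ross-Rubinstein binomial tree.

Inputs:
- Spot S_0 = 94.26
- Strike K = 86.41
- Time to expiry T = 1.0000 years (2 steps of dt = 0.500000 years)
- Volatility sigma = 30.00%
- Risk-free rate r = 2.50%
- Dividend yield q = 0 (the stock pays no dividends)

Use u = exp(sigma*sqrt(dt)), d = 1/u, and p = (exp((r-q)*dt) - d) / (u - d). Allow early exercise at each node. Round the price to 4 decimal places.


Answer: Price = V(0,0) = 6.6104

Derivation:
dt = T/N = 0.500000
u = exp(sigma*sqrt(dt)) = 1.236311; d = 1/u = 0.808858
p = (exp((r-q)*dt) - d) / (u - d) = 0.476591
Discount per step: exp(-r*dt) = 0.987578
Stock lattice S(k, i) with i counting down-moves:
  k=0: S(0,0) = 94.2600
  k=1: S(1,0) = 116.5347; S(1,1) = 76.2429
  k=2: S(2,0) = 144.0731; S(2,1) = 94.2600; S(2,2) = 61.6697
Terminal payoffs V(N, i) = max(K - S_T, 0):
  V(2,0) = 0.000000; V(2,1) = 0.000000; V(2,2) = 24.740292
Backward induction: V(k, i) = exp(-r*dt) * [p * V(k+1, i) + (1-p) * V(k+1, i+1)]; then take max(V_cont, immediate exercise) for American.
  V(1,0) = exp(-r*dt) * [p*0.000000 + (1-p)*0.000000] = 0.000000; exercise = 0.000000; V(1,0) = max -> 0.000000
  V(1,1) = exp(-r*dt) * [p*0.000000 + (1-p)*24.740292] = 12.788421; exercise = 10.167055; V(1,1) = max -> 12.788421
  V(0,0) = exp(-r*dt) * [p*0.000000 + (1-p)*12.788421] = 6.610420; exercise = 0.000000; V(0,0) = max -> 6.610420


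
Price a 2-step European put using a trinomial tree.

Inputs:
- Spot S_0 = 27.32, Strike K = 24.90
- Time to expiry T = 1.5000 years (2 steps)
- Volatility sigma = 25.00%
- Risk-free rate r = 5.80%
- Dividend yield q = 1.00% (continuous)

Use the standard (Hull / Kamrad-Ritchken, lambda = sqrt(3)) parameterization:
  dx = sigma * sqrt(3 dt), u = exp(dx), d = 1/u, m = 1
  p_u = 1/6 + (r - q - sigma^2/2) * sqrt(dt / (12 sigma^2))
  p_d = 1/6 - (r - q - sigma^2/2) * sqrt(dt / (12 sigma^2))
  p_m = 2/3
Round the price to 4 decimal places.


dt = T/N = 0.750000; dx = sigma*sqrt(3*dt) = 0.375000
u = exp(dx) = 1.454991; d = 1/u = 0.687289
p_u = 0.183417, p_m = 0.666667, p_d = 0.149917
Discount per step: exp(-r*dt) = 0.957433
Stock lattice S(k, j) with j the centered position index:
  k=0: S(0,+0) = 27.3200
  k=1: S(1,-1) = 18.7767; S(1,+0) = 27.3200; S(1,+1) = 39.7504
  k=2: S(2,-2) = 12.9051; S(2,-1) = 18.7767; S(2,+0) = 27.3200; S(2,+1) = 39.7504; S(2,+2) = 57.8364
Terminal payoffs V(N, j) = max(K - S_T, 0):
  V(2,-2) = 11.994946; V(2,-1) = 6.123257; V(2,+0) = 0.000000; V(2,+1) = 0.000000; V(2,+2) = 0.000000
Backward induction: V(k, j) = exp(-r*dt) * [p_u * V(k+1, j+1) + p_m * V(k+1, j) + p_d * V(k+1, j-1)]
  V(1,-1) = exp(-r*dt) * [p_u*0.000000 + p_m*6.123257 + p_d*11.994946] = 5.630099
  V(1,+0) = exp(-r*dt) * [p_u*0.000000 + p_m*0.000000 + p_d*6.123257] = 0.878902
  V(1,+1) = exp(-r*dt) * [p_u*0.000000 + p_m*0.000000 + p_d*0.000000] = 0.000000
  V(0,+0) = exp(-r*dt) * [p_u*0.000000 + p_m*0.878902 + p_d*5.630099] = 1.369110

Answer: Price = V(0,0) = 1.3691


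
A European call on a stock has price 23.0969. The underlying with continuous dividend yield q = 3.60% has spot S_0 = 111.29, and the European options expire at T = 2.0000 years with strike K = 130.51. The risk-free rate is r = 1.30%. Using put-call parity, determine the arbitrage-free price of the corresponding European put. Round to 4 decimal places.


Put-call parity: C - P = S_0 * exp(-qT) - K * exp(-rT).
S_0 * exp(-qT) = 111.2900 * 0.93053090 = 103.55878339
K * exp(-rT) = 130.5100 * 0.97433509 = 127.16047254
P = C - S*exp(-qT) + K*exp(-rT)
P = 23.0969 - 103.55878339 + 127.16047254 = 46.6986

Answer: Put price = 46.6986


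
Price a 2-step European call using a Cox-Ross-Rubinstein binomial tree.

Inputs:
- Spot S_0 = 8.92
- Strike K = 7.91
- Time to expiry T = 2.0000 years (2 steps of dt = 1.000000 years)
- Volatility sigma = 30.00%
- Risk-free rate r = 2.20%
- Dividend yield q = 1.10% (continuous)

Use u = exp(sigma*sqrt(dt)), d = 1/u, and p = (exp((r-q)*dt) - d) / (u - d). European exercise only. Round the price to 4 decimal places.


Answer: Price = V(0,0) = 2.0491

Derivation:
dt = T/N = 1.000000
u = exp(sigma*sqrt(dt)) = 1.349859; d = 1/u = 0.740818
p = (exp((r-q)*dt) - d) / (u - d) = 0.443718
Discount per step: exp(-r*dt) = 0.978240
Stock lattice S(k, i) with i counting down-moves:
  k=0: S(0,0) = 8.9200
  k=1: S(1,0) = 12.0407; S(1,1) = 6.6081
  k=2: S(2,0) = 16.2533; S(2,1) = 8.9200; S(2,2) = 4.8954
Terminal payoffs V(N, i) = max(S_T - K, 0):
  V(2,0) = 8.343300; V(2,1) = 1.010000; V(2,2) = 0.000000
Backward induction: V(k, i) = exp(-r*dt) * [p * V(k+1, i) + (1-p) * V(k+1, i+1)].
  V(1,0) = exp(-r*dt) * [p*8.343300 + (1-p)*1.010000] = 4.171138
  V(1,1) = exp(-r*dt) * [p*1.010000 + (1-p)*0.000000] = 0.438404
  V(0,0) = exp(-r*dt) * [p*4.171138 + (1-p)*0.438404] = 2.049107


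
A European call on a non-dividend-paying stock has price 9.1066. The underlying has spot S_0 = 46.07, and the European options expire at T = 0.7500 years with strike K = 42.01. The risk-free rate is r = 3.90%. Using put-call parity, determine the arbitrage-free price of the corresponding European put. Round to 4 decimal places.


Put-call parity: C - P = S_0 * exp(-qT) - K * exp(-rT).
S_0 * exp(-qT) = 46.0700 * 1.00000000 = 46.07000000
K * exp(-rT) = 42.0100 * 0.97117364 = 40.79900465
P = C - S*exp(-qT) + K*exp(-rT)
P = 9.1066 - 46.07000000 + 40.79900465 = 3.8356

Answer: Put price = 3.8356


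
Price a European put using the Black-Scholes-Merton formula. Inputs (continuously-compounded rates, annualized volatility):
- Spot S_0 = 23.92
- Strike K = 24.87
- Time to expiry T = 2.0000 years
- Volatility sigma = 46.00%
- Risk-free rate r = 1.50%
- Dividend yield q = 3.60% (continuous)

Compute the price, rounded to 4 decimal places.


Answer: Price = 6.8981

Derivation:
d1 = (ln(S/K) + (r - q + 0.5*sigma^2) * T) / (sigma * sqrt(T)) = 0.20083780
d2 = d1 - sigma * sqrt(T) = -0.44970043
exp(-rT) = 0.97044553; exp(-qT) = 0.93053090
P = K * exp(-rT) * N(-d2) - S_0 * exp(-qT) * N(-d1)
N(-d1) = 0.42041270; N(-d2) = 0.67353677
P = 24.8700 * 0.97044553 * 0.67353677 - 23.9200 * 0.93053090 * 0.42041270 = 6.8981


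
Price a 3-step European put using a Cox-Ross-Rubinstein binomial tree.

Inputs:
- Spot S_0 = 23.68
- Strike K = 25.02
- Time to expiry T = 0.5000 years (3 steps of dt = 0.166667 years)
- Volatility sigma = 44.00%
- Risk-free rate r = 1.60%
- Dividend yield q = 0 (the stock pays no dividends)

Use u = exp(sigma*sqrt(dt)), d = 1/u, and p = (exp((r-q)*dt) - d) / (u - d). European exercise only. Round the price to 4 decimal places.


dt = T/N = 0.166667
u = exp(sigma*sqrt(dt)) = 1.196774; d = 1/u = 0.835580
p = (exp((r-q)*dt) - d) / (u - d) = 0.462606
Discount per step: exp(-r*dt) = 0.997337
Stock lattice S(k, i) with i counting down-moves:
  k=0: S(0,0) = 23.6800
  k=1: S(1,0) = 28.3396; S(1,1) = 19.7865
  k=2: S(2,0) = 33.9161; S(2,1) = 23.6800; S(2,2) = 16.5332
  k=3: S(3,0) = 40.5899; S(3,1) = 28.3396; S(3,2) = 19.7865; S(3,3) = 13.8148
Terminal payoffs V(N, i) = max(K - S_T, 0):
  V(3,0) = 0.000000; V(3,1) = 0.000000; V(3,2) = 5.233467; V(3,3) = 11.205164
Backward induction: V(k, i) = exp(-r*dt) * [p * V(k+1, i) + (1-p) * V(k+1, i+1)].
  V(2,0) = exp(-r*dt) * [p*0.000000 + (1-p)*0.000000] = 0.000000
  V(2,1) = exp(-r*dt) * [p*0.000000 + (1-p)*5.233467] = 2.804945
  V(2,2) = exp(-r*dt) * [p*5.233467 + (1-p)*11.205164] = 8.420139
  V(1,0) = exp(-r*dt) * [p*0.000000 + (1-p)*2.804945] = 1.503347
  V(1,1) = exp(-r*dt) * [p*2.804945 + (1-p)*8.420139] = 5.807011
  V(0,0) = exp(-r*dt) * [p*1.503347 + (1-p)*5.807011] = 3.805948

Answer: Price = V(0,0) = 3.8059


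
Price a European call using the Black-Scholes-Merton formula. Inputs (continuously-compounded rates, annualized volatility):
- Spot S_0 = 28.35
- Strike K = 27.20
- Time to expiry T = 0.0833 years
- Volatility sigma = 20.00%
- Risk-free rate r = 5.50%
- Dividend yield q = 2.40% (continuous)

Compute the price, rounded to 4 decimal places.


d1 = (ln(S/K) + (r - q + 0.5*sigma^2) * T) / (sigma * sqrt(T)) = 0.79098415
d2 = d1 - sigma * sqrt(T) = 0.73326067
exp(-rT) = 0.99542898; exp(-qT) = 0.99800280
C = S_0 * exp(-qT) * N(d1) - K * exp(-rT) * N(d2)
N(d1) = 0.78552338; N(d2) = 0.76830027
C = 28.3500 * 0.99800280 * 0.78552338 - 27.2000 * 0.99542898 * 0.76830027 = 1.4229

Answer: Price = 1.4229


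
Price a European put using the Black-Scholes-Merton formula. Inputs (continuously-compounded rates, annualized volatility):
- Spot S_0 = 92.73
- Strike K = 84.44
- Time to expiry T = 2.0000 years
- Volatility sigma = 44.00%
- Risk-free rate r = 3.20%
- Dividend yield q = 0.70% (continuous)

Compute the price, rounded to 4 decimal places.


d1 = (ln(S/K) + (r - q + 0.5*sigma^2) * T) / (sigma * sqrt(T)) = 0.54198260
d2 = d1 - sigma * sqrt(T) = -0.08027137
exp(-rT) = 0.93800500; exp(-qT) = 0.98609754
P = K * exp(-rT) * N(-d2) - S_0 * exp(-qT) * N(-d1)
N(-d1) = 0.29391525; N(-d2) = 0.53198929
P = 84.4400 * 0.93800500 * 0.53198929 - 92.7300 * 0.98609754 * 0.29391525 = 15.2604

Answer: Price = 15.2604


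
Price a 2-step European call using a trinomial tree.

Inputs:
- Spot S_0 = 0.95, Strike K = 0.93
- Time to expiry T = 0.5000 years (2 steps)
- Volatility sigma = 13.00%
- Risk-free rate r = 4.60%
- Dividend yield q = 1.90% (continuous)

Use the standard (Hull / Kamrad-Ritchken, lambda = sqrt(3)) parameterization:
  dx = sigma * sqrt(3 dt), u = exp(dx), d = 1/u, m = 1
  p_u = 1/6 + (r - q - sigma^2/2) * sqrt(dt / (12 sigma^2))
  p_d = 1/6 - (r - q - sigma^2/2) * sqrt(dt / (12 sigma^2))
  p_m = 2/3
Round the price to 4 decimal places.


dt = T/N = 0.250000; dx = sigma*sqrt(3*dt) = 0.112583
u = exp(dx) = 1.119165; d = 1/u = 0.893523
p_u = 0.187263, p_m = 0.666667, p_d = 0.146071
Discount per step: exp(-r*dt) = 0.988566
Stock lattice S(k, j) with j the centered position index:
  k=0: S(0,+0) = 0.9500
  k=1: S(1,-1) = 0.8488; S(1,+0) = 0.9500; S(1,+1) = 1.0632
  k=2: S(2,-2) = 0.7585; S(2,-1) = 0.8488; S(2,+0) = 0.9500; S(2,+1) = 1.0632; S(2,+2) = 1.1899
Terminal payoffs V(N, j) = max(S_T - K, 0):
  V(2,-2) = 0.000000; V(2,-1) = 0.000000; V(2,+0) = 0.020000; V(2,+1) = 0.133207; V(2,+2) = 0.259905
Backward induction: V(k, j) = exp(-r*dt) * [p_u * V(k+1, j+1) + p_m * V(k+1, j) + p_d * V(k+1, j-1)]
  V(1,-1) = exp(-r*dt) * [p_u*0.020000 + p_m*0.000000 + p_d*0.000000] = 0.003702
  V(1,+0) = exp(-r*dt) * [p_u*0.133207 + p_m*0.020000 + p_d*0.000000] = 0.037840
  V(1,+1) = exp(-r*dt) * [p_u*0.259905 + p_m*0.133207 + p_d*0.020000] = 0.138791
  V(0,+0) = exp(-r*dt) * [p_u*0.138791 + p_m*0.037840 + p_d*0.003702] = 0.051166

Answer: Price = V(0,0) = 0.0512


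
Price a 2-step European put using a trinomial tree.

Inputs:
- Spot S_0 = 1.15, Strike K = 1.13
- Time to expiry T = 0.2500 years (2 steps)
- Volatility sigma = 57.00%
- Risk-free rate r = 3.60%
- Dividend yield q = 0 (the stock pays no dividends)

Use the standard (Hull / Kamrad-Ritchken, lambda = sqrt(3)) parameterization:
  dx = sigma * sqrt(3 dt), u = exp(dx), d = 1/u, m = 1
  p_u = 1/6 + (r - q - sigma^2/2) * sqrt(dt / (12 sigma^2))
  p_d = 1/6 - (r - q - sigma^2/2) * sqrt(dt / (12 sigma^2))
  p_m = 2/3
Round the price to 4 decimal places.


Answer: Price = V(0,0) = 0.0996

Derivation:
dt = T/N = 0.125000; dx = sigma*sqrt(3*dt) = 0.349052
u = exp(dx) = 1.417723; d = 1/u = 0.705356
p_u = 0.144025, p_m = 0.666667, p_d = 0.189308
Discount per step: exp(-r*dt) = 0.995510
Stock lattice S(k, j) with j the centered position index:
  k=0: S(0,+0) = 1.1500
  k=1: S(1,-1) = 0.8112; S(1,+0) = 1.1500; S(1,+1) = 1.6304
  k=2: S(2,-2) = 0.5722; S(2,-1) = 0.8112; S(2,+0) = 1.1500; S(2,+1) = 1.6304; S(2,+2) = 2.3114
Terminal payoffs V(N, j) = max(K - S_T, 0):
  V(2,-2) = 0.557843; V(2,-1) = 0.318840; V(2,+0) = 0.000000; V(2,+1) = 0.000000; V(2,+2) = 0.000000
Backward induction: V(k, j) = exp(-r*dt) * [p_u * V(k+1, j+1) + p_m * V(k+1, j) + p_d * V(k+1, j-1)]
  V(1,-1) = exp(-r*dt) * [p_u*0.000000 + p_m*0.318840 + p_d*0.557843] = 0.316736
  V(1,+0) = exp(-r*dt) * [p_u*0.000000 + p_m*0.000000 + p_d*0.318840] = 0.060088
  V(1,+1) = exp(-r*dt) * [p_u*0.000000 + p_m*0.000000 + p_d*0.000000] = 0.000000
  V(0,+0) = exp(-r*dt) * [p_u*0.000000 + p_m*0.060088 + p_d*0.316736] = 0.099570


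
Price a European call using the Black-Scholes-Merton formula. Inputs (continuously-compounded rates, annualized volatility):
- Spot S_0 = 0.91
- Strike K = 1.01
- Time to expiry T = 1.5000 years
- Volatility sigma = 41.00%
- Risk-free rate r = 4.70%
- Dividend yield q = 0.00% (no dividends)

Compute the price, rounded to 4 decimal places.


Answer: Price = 0.1683

Derivation:
d1 = (ln(S/K) + (r - q + 0.5*sigma^2) * T) / (sigma * sqrt(T)) = 0.18383916
d2 = d1 - sigma * sqrt(T) = -0.31830623
exp(-rT) = 0.93192774; exp(-qT) = 1.00000000
C = S_0 * exp(-qT) * N(d1) - K * exp(-rT) * N(d2)
N(d1) = 0.57293018; N(d2) = 0.37512633
C = 0.9100 * 1.00000000 * 0.57293018 - 1.0100 * 0.93192774 * 0.37512633 = 0.1683


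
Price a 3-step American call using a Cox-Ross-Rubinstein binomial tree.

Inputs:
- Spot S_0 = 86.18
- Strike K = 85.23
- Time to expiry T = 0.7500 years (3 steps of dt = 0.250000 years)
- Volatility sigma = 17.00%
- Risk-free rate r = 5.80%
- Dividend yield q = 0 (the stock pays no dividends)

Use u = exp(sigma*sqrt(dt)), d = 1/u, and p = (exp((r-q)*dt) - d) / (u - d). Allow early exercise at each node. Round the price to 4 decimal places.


dt = T/N = 0.250000
u = exp(sigma*sqrt(dt)) = 1.088717; d = 1/u = 0.918512
p = (exp((r-q)*dt) - d) / (u - d) = 0.564575
Discount per step: exp(-r*dt) = 0.985605
Stock lattice S(k, i) with i counting down-moves:
  k=0: S(0,0) = 86.1800
  k=1: S(1,0) = 93.8256; S(1,1) = 79.1574
  k=2: S(2,0) = 102.1496; S(2,1) = 86.1800; S(2,2) = 72.7070
  k=3: S(3,0) = 111.2120; S(3,1) = 93.8256; S(3,2) = 79.1574; S(3,3) = 66.7823
Terminal payoffs V(N, i) = max(S_T - K, 0):
  V(3,0) = 25.981982; V(3,1) = 8.595637; V(3,2) = 0.000000; V(3,3) = 0.000000
Backward induction: V(k, i) = exp(-r*dt) * [p * V(k+1, i) + (1-p) * V(k+1, i+1)]; then take max(V_cont, immediate exercise) for American.
  V(2,0) = exp(-r*dt) * [p*25.981982 + (1-p)*8.595637] = 18.146490; exercise = 16.919572; V(2,0) = max -> 18.146490
  V(2,1) = exp(-r*dt) * [p*8.595637 + (1-p)*0.000000] = 4.783022; exercise = 0.950000; V(2,1) = max -> 4.783022
  V(2,2) = exp(-r*dt) * [p*0.000000 + (1-p)*0.000000] = 0.000000; exercise = 0.000000; V(2,2) = max -> 0.000000
  V(1,0) = exp(-r*dt) * [p*18.146490 + (1-p)*4.783022] = 12.150239; exercise = 8.595637; V(1,0) = max -> 12.150239
  V(1,1) = exp(-r*dt) * [p*4.783022 + (1-p)*0.000000] = 2.661501; exercise = 0.000000; V(1,1) = max -> 2.661501
  V(0,0) = exp(-r*dt) * [p*12.150239 + (1-p)*2.661501] = 7.903174; exercise = 0.950000; V(0,0) = max -> 7.903174

Answer: Price = V(0,0) = 7.9032


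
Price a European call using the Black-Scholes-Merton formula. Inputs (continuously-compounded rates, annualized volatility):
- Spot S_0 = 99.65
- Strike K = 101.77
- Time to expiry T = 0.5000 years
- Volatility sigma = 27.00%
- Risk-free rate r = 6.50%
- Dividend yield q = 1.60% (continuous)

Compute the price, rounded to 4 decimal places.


Answer: Price = 7.6765

Derivation:
d1 = (ln(S/K) + (r - q + 0.5*sigma^2) * T) / (sigma * sqrt(T)) = 0.11352302
d2 = d1 - sigma * sqrt(T) = -0.07739582
exp(-rT) = 0.96802245; exp(-qT) = 0.99203191
C = S_0 * exp(-qT) * N(d1) - K * exp(-rT) * N(d2)
N(d1) = 0.54519204; N(d2) = 0.46915433
C = 99.6500 * 0.99203191 * 0.54519204 - 101.7700 * 0.96802245 * 0.46915433 = 7.6765


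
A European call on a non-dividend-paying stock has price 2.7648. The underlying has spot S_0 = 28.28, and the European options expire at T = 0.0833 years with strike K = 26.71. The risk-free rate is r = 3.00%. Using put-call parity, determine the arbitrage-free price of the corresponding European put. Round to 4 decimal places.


Put-call parity: C - P = S_0 * exp(-qT) - K * exp(-rT).
S_0 * exp(-qT) = 28.2800 * 1.00000000 = 28.28000000
K * exp(-rT) = 26.7100 * 0.99750412 = 26.64333504
P = C - S*exp(-qT) + K*exp(-rT)
P = 2.7648 - 28.28000000 + 26.64333504 = 1.1281

Answer: Put price = 1.1281


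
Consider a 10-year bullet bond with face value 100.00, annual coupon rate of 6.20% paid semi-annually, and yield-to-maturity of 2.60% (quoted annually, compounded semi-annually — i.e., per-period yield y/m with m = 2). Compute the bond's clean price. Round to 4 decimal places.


Answer: Price = 131.5215

Derivation:
Coupon per period c = face * coupon_rate / m = 3.100000
Periods per year m = 2; per-period yield y/m = 0.013000
Number of cashflows N = 20
Cashflows (t years, CF_t, discount factor 1/(1+y/m)^(m*t), PV):
  t = 0.5000: CF_t = 3.100000, DF = 0.987167, PV = 3.060217
  t = 1.0000: CF_t = 3.100000, DF = 0.974498, PV = 3.020945
  t = 1.5000: CF_t = 3.100000, DF = 0.961992, PV = 2.982177
  t = 2.0000: CF_t = 3.100000, DF = 0.949647, PV = 2.943906
  t = 2.5000: CF_t = 3.100000, DF = 0.937460, PV = 2.906126
  t = 3.0000: CF_t = 3.100000, DF = 0.925429, PV = 2.868831
  t = 3.5000: CF_t = 3.100000, DF = 0.913553, PV = 2.832015
  t = 4.0000: CF_t = 3.100000, DF = 0.901829, PV = 2.795671
  t = 4.5000: CF_t = 3.100000, DF = 0.890256, PV = 2.759794
  t = 5.0000: CF_t = 3.100000, DF = 0.878831, PV = 2.724377
  t = 5.5000: CF_t = 3.100000, DF = 0.867553, PV = 2.689415
  t = 6.0000: CF_t = 3.100000, DF = 0.856420, PV = 2.654901
  t = 6.5000: CF_t = 3.100000, DF = 0.845429, PV = 2.620830
  t = 7.0000: CF_t = 3.100000, DF = 0.834580, PV = 2.587197
  t = 7.5000: CF_t = 3.100000, DF = 0.823869, PV = 2.553995
  t = 8.0000: CF_t = 3.100000, DF = 0.813296, PV = 2.521219
  t = 8.5000: CF_t = 3.100000, DF = 0.802859, PV = 2.488864
  t = 9.0000: CF_t = 3.100000, DF = 0.792556, PV = 2.456924
  t = 9.5000: CF_t = 3.100000, DF = 0.782385, PV = 2.425394
  t = 10.0000: CF_t = 103.100000, DF = 0.772345, PV = 79.628724
Price P = sum_t PV_t = 131.521522


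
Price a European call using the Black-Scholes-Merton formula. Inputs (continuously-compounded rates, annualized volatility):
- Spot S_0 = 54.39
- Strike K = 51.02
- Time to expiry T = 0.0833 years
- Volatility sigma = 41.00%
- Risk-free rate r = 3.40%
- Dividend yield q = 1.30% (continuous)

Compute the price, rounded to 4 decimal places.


Answer: Price = 4.5821

Derivation:
d1 = (ln(S/K) + (r - q + 0.5*sigma^2) * T) / (sigma * sqrt(T)) = 0.61447935
d2 = d1 - sigma * sqrt(T) = 0.49614622
exp(-rT) = 0.99717181; exp(-qT) = 0.99891769
C = S_0 * exp(-qT) * N(d1) - K * exp(-rT) * N(d2)
N(d1) = 0.73055069; N(d2) = 0.69010437
C = 54.3900 * 0.99891769 * 0.73055069 - 51.0200 * 0.99717181 * 0.69010437 = 4.5821


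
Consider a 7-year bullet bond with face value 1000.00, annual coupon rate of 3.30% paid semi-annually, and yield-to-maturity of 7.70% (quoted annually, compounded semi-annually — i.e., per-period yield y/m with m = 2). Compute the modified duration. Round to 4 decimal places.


Answer: Modified duration = 5.9530

Derivation:
Coupon per period c = face * coupon_rate / m = 16.500000
Periods per year m = 2; per-period yield y/m = 0.038500
Number of cashflows N = 14
Cashflows (t years, CF_t, discount factor 1/(1+y/m)^(m*t), PV):
  t = 0.5000: CF_t = 16.500000, DF = 0.962927, PV = 15.888300
  t = 1.0000: CF_t = 16.500000, DF = 0.927229, PV = 15.299278
  t = 1.5000: CF_t = 16.500000, DF = 0.892854, PV = 14.732093
  t = 2.0000: CF_t = 16.500000, DF = 0.859754, PV = 14.185934
  t = 2.5000: CF_t = 16.500000, DF = 0.827880, PV = 13.660023
  t = 3.0000: CF_t = 16.500000, DF = 0.797188, PV = 13.153609
  t = 3.5000: CF_t = 16.500000, DF = 0.767635, PV = 12.665970
  t = 4.0000: CF_t = 16.500000, DF = 0.739176, PV = 12.196408
  t = 4.5000: CF_t = 16.500000, DF = 0.711773, PV = 11.744254
  t = 5.0000: CF_t = 16.500000, DF = 0.685386, PV = 11.308863
  t = 5.5000: CF_t = 16.500000, DF = 0.659977, PV = 10.889613
  t = 6.0000: CF_t = 16.500000, DF = 0.635509, PV = 10.485905
  t = 6.5000: CF_t = 16.500000, DF = 0.611949, PV = 10.097165
  t = 7.0000: CF_t = 1016.500000, DF = 0.589263, PV = 598.985585
Price P = sum_t PV_t = 765.293000
First compute Macaulay numerator sum_t t * PV_t:
  t * PV_t at t = 0.5000: 7.944150
  t * PV_t at t = 1.0000: 15.299278
  t * PV_t at t = 1.5000: 22.098139
  t * PV_t at t = 2.0000: 28.371868
  t * PV_t at t = 2.5000: 34.150058
  t * PV_t at t = 3.0000: 39.460828
  t * PV_t at t = 3.5000: 44.330893
  t * PV_t at t = 4.0000: 48.785631
  t * PV_t at t = 4.5000: 52.849143
  t * PV_t at t = 5.0000: 56.544314
  t * PV_t at t = 5.5000: 59.892870
  t * PV_t at t = 6.0000: 62.915432
  t * PV_t at t = 6.5000: 65.631569
  t * PV_t at t = 7.0000: 4192.899094
Macaulay duration D = 4731.173269 / 765.293000 = 6.182172
Modified duration = D / (1 + y/m) = 6.182172 / (1 + 0.038500) = 5.952983


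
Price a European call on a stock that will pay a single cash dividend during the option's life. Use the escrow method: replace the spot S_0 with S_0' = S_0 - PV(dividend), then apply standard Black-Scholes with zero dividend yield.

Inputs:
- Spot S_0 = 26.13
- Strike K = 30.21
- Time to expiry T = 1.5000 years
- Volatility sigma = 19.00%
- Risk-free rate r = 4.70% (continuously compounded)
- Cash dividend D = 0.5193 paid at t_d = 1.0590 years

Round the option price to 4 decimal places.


PV(D) = D * exp(-r * t_d) = 0.5193 * 0.95144538 = 0.49408558
S_0' = S_0 - PV(D) = 26.1300 - 0.49408558 = 25.63591442
d1 = (ln(S_0'/K) + (r + sigma^2/2)*T) / (sigma*sqrt(T)) = -0.28621953
d2 = d1 - sigma*sqrt(T) = -0.51892105
exp(-rT) = 0.93192774
N(d1) = 0.38735499; N(d2) = 0.30190790
C = S_0' * N(d1) - K * exp(-rT) * N(d2) = 25.63591442 * 0.38735499 - 30.2100 * 0.93192774 * 0.30190790 = 1.4304

Answer: Price = 1.4304


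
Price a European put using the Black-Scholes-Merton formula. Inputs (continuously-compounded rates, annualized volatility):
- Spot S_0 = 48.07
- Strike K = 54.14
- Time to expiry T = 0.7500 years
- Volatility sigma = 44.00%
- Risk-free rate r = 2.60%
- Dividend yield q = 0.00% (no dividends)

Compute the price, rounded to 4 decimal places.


Answer: Price = 10.4106

Derivation:
d1 = (ln(S/K) + (r - q + 0.5*sigma^2) * T) / (sigma * sqrt(T)) = -0.07037113
d2 = d1 - sigma * sqrt(T) = -0.45142231
exp(-rT) = 0.98068890; exp(-qT) = 1.00000000
P = K * exp(-rT) * N(-d2) - S_0 * exp(-qT) * N(-d1)
N(-d1) = 0.52805087; N(-d2) = 0.67415740
P = 54.1400 * 0.98068890 * 0.67415740 - 48.0700 * 1.00000000 * 0.52805087 = 10.4106


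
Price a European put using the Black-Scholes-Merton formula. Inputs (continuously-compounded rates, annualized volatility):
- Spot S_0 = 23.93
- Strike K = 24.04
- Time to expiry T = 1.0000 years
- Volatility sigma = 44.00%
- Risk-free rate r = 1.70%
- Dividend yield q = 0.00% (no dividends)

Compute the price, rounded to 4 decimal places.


d1 = (ln(S/K) + (r - q + 0.5*sigma^2) * T) / (sigma * sqrt(T)) = 0.24821316
d2 = d1 - sigma * sqrt(T) = -0.19178684
exp(-rT) = 0.98314368; exp(-qT) = 1.00000000
P = K * exp(-rT) * N(-d2) - S_0 * exp(-qT) * N(-d1)
N(-d1) = 0.40198474; N(-d2) = 0.57604541
P = 24.0400 * 0.98314368 * 0.57604541 - 23.9300 * 1.00000000 * 0.40198474 = 3.9952

Answer: Price = 3.9952


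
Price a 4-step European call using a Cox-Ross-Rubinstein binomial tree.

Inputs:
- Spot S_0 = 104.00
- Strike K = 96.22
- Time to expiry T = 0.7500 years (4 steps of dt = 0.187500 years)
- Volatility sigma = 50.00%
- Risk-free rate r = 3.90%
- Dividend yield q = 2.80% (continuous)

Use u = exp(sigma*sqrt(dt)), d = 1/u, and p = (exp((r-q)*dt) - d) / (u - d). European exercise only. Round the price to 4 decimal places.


Answer: Price = V(0,0) = 21.3739

Derivation:
dt = T/N = 0.187500
u = exp(sigma*sqrt(dt)) = 1.241731; d = 1/u = 0.805327
p = (exp((r-q)*dt) - d) / (u - d) = 0.450815
Discount per step: exp(-r*dt) = 0.992714
Stock lattice S(k, i) with i counting down-moves:
  k=0: S(0,0) = 104.0000
  k=1: S(1,0) = 129.1400; S(1,1) = 83.7541
  k=2: S(2,0) = 160.3572; S(2,1) = 104.0000; S(2,2) = 67.4494
  k=3: S(3,0) = 199.1205; S(3,1) = 129.1400; S(3,2) = 83.7541; S(3,3) = 54.3189
  k=4: S(4,0) = 247.2540; S(4,1) = 160.3572; S(4,2) = 104.0000; S(4,3) = 67.4494; S(4,4) = 43.7445
Terminal payoffs V(N, i) = max(S_T - K, 0):
  V(4,0) = 151.034038; V(4,1) = 64.137164; V(4,2) = 7.780000; V(4,3) = 0.000000; V(4,4) = 0.000000
Backward induction: V(k, i) = exp(-r*dt) * [p * V(k+1, i) + (1-p) * V(k+1, i+1)].
  V(3,0) = exp(-r*dt) * [p*151.034038 + (1-p)*64.137164] = 102.558856
  V(3,1) = exp(-r*dt) * [p*64.137164 + (1-p)*7.780000] = 32.944855
  V(3,2) = exp(-r*dt) * [p*7.780000 + (1-p)*0.000000] = 3.481786
  V(3,3) = exp(-r*dt) * [p*0.000000 + (1-p)*0.000000] = 0.000000
  V(2,0) = exp(-r*dt) * [p*102.558856 + (1-p)*32.944855] = 63.859200
  V(2,1) = exp(-r*dt) * [p*32.944855 + (1-p)*3.481786] = 16.642034
  V(2,2) = exp(-r*dt) * [p*3.481786 + (1-p)*0.000000] = 1.558205
  V(1,0) = exp(-r*dt) * [p*63.859200 + (1-p)*16.642034] = 37.651896
  V(1,1) = exp(-r*dt) * [p*16.642034 + (1-p)*1.558205] = 8.297323
  V(0,0) = exp(-r*dt) * [p*37.651896 + (1-p)*8.297323] = 21.373931


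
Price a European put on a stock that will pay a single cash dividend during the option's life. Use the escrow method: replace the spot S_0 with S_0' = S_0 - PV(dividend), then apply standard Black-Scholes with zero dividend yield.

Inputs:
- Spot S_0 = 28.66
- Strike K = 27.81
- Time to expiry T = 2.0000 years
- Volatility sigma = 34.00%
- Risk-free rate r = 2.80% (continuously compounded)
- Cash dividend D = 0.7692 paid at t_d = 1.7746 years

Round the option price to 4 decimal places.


Answer: Price = 4.3743

Derivation:
PV(D) = D * exp(-r * t_d) = 0.7692 * 0.95152549 = 0.73191341
S_0' = S_0 - PV(D) = 28.6600 - 0.73191341 = 27.92808659
d1 = (ln(S_0'/K) + (r + sigma^2/2)*T) / (sigma*sqrt(T)) = 0.36569317
d2 = d1 - sigma*sqrt(T) = -0.11513944
exp(-rT) = 0.94553914
N(-d1) = 0.35729702; N(-d2) = 0.54583270
P = K * exp(-rT) * N(-d2) - S_0' * N(-d1) = 27.8100 * 0.94553914 * 0.54583270 - 27.92808659 * 0.35729702 = 4.3743


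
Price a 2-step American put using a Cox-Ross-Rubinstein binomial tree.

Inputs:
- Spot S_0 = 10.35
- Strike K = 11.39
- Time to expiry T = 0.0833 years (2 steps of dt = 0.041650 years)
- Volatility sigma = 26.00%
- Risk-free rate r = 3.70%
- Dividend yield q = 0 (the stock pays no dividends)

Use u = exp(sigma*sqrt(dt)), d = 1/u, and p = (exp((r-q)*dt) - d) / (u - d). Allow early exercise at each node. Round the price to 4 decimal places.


Answer: Price = V(0,0) = 1.0434

Derivation:
dt = T/N = 0.041650
u = exp(sigma*sqrt(dt)) = 1.054495; d = 1/u = 0.948322
p = (exp((r-q)*dt) - d) / (u - d) = 0.501263
Discount per step: exp(-r*dt) = 0.998460
Stock lattice S(k, i) with i counting down-moves:
  k=0: S(0,0) = 10.3500
  k=1: S(1,0) = 10.9140; S(1,1) = 9.8151
  k=2: S(2,0) = 11.5088; S(2,1) = 10.3500; S(2,2) = 9.3079
Terminal payoffs V(N, i) = max(K - S_T, 0):
  V(2,0) = 0.000000; V(2,1) = 1.040000; V(2,2) = 2.082103
Backward induction: V(k, i) = exp(-r*dt) * [p * V(k+1, i) + (1-p) * V(k+1, i+1)]; then take max(V_cont, immediate exercise) for American.
  V(1,0) = exp(-r*dt) * [p*0.000000 + (1-p)*1.040000] = 0.517887; exercise = 0.475980; V(1,0) = max -> 0.517887
  V(1,1) = exp(-r*dt) * [p*1.040000 + (1-p)*2.082103] = 1.557333; exercise = 1.574872; V(1,1) = max -> 1.574872
  V(0,0) = exp(-r*dt) * [p*0.517887 + (1-p)*1.574872] = 1.043435; exercise = 1.040000; V(0,0) = max -> 1.043435


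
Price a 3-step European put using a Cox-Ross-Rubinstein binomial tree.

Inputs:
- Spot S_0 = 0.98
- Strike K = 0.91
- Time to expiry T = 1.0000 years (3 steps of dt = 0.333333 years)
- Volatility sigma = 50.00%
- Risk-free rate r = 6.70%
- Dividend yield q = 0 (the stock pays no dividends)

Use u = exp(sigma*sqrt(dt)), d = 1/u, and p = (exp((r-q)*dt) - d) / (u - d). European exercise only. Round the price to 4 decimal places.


Answer: Price = V(0,0) = 0.1359

Derivation:
dt = T/N = 0.333333
u = exp(sigma*sqrt(dt)) = 1.334658; d = 1/u = 0.749256
p = (exp((r-q)*dt) - d) / (u - d) = 0.466908
Discount per step: exp(-r*dt) = 0.977914
Stock lattice S(k, i) with i counting down-moves:
  k=0: S(0,0) = 0.9800
  k=1: S(1,0) = 1.3080; S(1,1) = 0.7343
  k=2: S(2,0) = 1.7457; S(2,1) = 0.9800; S(2,2) = 0.5502
  k=3: S(3,0) = 2.3299; S(3,1) = 1.3080; S(3,2) = 0.7343; S(3,3) = 0.4122
Terminal payoffs V(N, i) = max(K - S_T, 0):
  V(3,0) = 0.000000; V(3,1) = 0.000000; V(3,2) = 0.175730; V(3,3) = 0.497792
Backward induction: V(k, i) = exp(-r*dt) * [p * V(k+1, i) + (1-p) * V(k+1, i+1)].
  V(2,0) = exp(-r*dt) * [p*0.000000 + (1-p)*0.000000] = 0.000000
  V(2,1) = exp(-r*dt) * [p*0.000000 + (1-p)*0.175730] = 0.091611
  V(2,2) = exp(-r*dt) * [p*0.175730 + (1-p)*0.497792] = 0.339746
  V(1,0) = exp(-r*dt) * [p*0.000000 + (1-p)*0.091611] = 0.047759
  V(1,1) = exp(-r*dt) * [p*0.091611 + (1-p)*0.339746] = 0.218945
  V(0,0) = exp(-r*dt) * [p*0.047759 + (1-p)*0.218945] = 0.135946


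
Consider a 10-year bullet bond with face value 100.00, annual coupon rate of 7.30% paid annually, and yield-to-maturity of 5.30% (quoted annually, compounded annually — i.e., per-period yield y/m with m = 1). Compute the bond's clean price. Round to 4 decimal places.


Coupon per period c = face * coupon_rate / m = 7.300000
Periods per year m = 1; per-period yield y/m = 0.053000
Number of cashflows N = 10
Cashflows (t years, CF_t, discount factor 1/(1+y/m)^(m*t), PV):
  t = 1.0000: CF_t = 7.300000, DF = 0.949668, PV = 6.932574
  t = 2.0000: CF_t = 7.300000, DF = 0.901869, PV = 6.583641
  t = 3.0000: CF_t = 7.300000, DF = 0.856475, PV = 6.252270
  t = 4.0000: CF_t = 7.300000, DF = 0.813367, PV = 5.937579
  t = 5.0000: CF_t = 7.300000, DF = 0.772428, PV = 5.638726
  t = 6.0000: CF_t = 7.300000, DF = 0.733550, PV = 5.354916
  t = 7.0000: CF_t = 7.300000, DF = 0.696629, PV = 5.085390
  t = 8.0000: CF_t = 7.300000, DF = 0.661566, PV = 4.829430
  t = 9.0000: CF_t = 7.300000, DF = 0.628268, PV = 4.586353
  t = 10.0000: CF_t = 107.300000, DF = 0.596645, PV = 64.020050
Price P = sum_t PV_t = 115.220929

Answer: Price = 115.2209


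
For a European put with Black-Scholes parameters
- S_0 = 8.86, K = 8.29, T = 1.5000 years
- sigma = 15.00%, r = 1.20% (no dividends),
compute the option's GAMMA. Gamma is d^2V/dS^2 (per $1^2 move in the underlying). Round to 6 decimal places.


Answer: Gamma = 0.210486

Derivation:
d1 = 0.5517981627; d2 = 0.3680864320
phi(d1) = 0.3426043009; exp(-qT) = 1.0000000000; exp(-rT) = 0.9821610324
Gamma = exp(-qT) * phi(d1) / (S * sigma * sqrt(T)) = 1.0000000000 * 0.3426043009 / (8.8600 * 0.1500 * 1.2247448714) = 0.210486


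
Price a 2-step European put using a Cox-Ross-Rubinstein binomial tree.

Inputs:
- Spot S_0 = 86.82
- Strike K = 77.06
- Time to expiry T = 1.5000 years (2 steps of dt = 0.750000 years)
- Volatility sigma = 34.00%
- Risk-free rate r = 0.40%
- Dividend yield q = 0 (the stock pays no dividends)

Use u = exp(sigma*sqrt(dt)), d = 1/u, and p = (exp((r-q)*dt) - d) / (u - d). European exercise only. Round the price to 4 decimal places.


Answer: Price = V(0,0) = 9.2635

Derivation:
dt = T/N = 0.750000
u = exp(sigma*sqrt(dt)) = 1.342386; d = 1/u = 0.744942
p = (exp((r-q)*dt) - d) / (u - d) = 0.431944
Discount per step: exp(-r*dt) = 0.997004
Stock lattice S(k, i) with i counting down-moves:
  k=0: S(0,0) = 86.8200
  k=1: S(1,0) = 116.5460; S(1,1) = 64.6759
  k=2: S(2,0) = 156.4497; S(2,1) = 86.8200; S(2,2) = 48.1798
Terminal payoffs V(N, i) = max(K - S_T, 0):
  V(2,0) = 0.000000; V(2,1) = 0.000000; V(2,2) = 28.880205
Backward induction: V(k, i) = exp(-r*dt) * [p * V(k+1, i) + (1-p) * V(k+1, i+1)].
  V(1,0) = exp(-r*dt) * [p*0.000000 + (1-p)*0.000000] = 0.000000
  V(1,1) = exp(-r*dt) * [p*0.000000 + (1-p)*28.880205] = 16.356430
  V(0,0) = exp(-r*dt) * [p*0.000000 + (1-p)*16.356430] = 9.263535


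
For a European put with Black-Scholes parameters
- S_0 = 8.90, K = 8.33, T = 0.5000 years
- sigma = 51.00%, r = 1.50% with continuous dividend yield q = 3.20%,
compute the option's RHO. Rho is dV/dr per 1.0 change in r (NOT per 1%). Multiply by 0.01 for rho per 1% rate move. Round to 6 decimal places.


Answer: Rho = -2.100491

Derivation:
d1 = 0.3402786963; d2 = -0.0203457621
phi(d1) = 0.3765014695; exp(-qT) = 0.9841273201; exp(-rT) = 0.9925280548
N(-d2) = 0.5081162248
Rho = -K*T*exp(-rT)*N(-d2) = -8.3300 * 0.5000 * 0.9925280548 * 0.5081162248 = -2.100491


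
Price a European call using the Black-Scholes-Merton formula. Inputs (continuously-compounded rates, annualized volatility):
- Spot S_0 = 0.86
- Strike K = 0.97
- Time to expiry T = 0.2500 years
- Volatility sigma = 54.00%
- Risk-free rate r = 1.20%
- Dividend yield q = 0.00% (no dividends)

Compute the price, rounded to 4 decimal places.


Answer: Price = 0.0536

Derivation:
d1 = (ln(S/K) + (r - q + 0.5*sigma^2) * T) / (sigma * sqrt(T)) = -0.29968030
d2 = d1 - sigma * sqrt(T) = -0.56968030
exp(-rT) = 0.99700450; exp(-qT) = 1.00000000
C = S_0 * exp(-qT) * N(d1) - K * exp(-rT) * N(d2)
N(d1) = 0.38221051; N(d2) = 0.28444728
C = 0.8600 * 1.00000000 * 0.38221051 - 0.9700 * 0.99700450 * 0.28444728 = 0.0536


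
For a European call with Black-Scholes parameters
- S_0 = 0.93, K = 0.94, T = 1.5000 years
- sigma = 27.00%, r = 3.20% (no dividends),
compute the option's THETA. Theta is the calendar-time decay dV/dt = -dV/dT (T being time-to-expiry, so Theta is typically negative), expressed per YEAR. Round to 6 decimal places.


Answer: Theta = -0.053079

Derivation:
d1 = 0.2781522943; d2 = -0.0525288210
phi(d1) = 0.3838041500; exp(-qT) = 1.0000000000; exp(-rT) = 0.9531337871
Theta = -S*exp(-qT)*phi(d1)*sigma/(2*sqrt(T)) - r*K*exp(-rT)*N(d2) + q*S*exp(-qT)*N(d1)
N(d1) = 0.6095522730; N(d2) = 0.4790536656; sqrt(T) = 1.2247448714
Term 1 = -0.9300 * 1.0000000000 * 0.3838041500 * 0.2700 / (2 * 1.2247448714) = -0.0393442032
Term 2 = -0.0320 * 0.9400 * 0.9531337871 * 0.4790536656 = -0.0137345952
Term 3 = 0 (no dividend yield, q = 0)
Theta = -0.0393442032 + (-0.0137345952) + (0.0000000000) = -0.053079


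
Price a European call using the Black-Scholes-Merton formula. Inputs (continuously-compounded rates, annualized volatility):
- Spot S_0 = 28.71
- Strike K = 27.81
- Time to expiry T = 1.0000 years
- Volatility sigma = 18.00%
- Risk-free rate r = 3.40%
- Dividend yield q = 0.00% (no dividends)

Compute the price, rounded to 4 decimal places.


Answer: Price = 3.0396

Derivation:
d1 = (ln(S/K) + (r - q + 0.5*sigma^2) * T) / (sigma * sqrt(T)) = 0.45583237
d2 = d1 - sigma * sqrt(T) = 0.27583237
exp(-rT) = 0.96657150; exp(-qT) = 1.00000000
C = S_0 * exp(-qT) * N(d1) - K * exp(-rT) * N(d2)
N(d1) = 0.67574474; N(d2) = 0.60866159
C = 28.7100 * 1.00000000 * 0.67574474 - 27.8100 * 0.96657150 * 0.60866159 = 3.0396


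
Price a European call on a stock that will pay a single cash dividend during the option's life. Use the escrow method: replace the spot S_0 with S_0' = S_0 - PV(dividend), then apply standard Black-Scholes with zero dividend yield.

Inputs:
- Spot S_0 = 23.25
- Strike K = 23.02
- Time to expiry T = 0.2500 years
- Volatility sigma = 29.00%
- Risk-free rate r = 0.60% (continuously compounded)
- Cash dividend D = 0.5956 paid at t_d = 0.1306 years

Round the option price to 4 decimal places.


Answer: Price = 1.1602

Derivation:
PV(D) = D * exp(-r * t_d) = 0.5956 * 0.99921671 = 0.59513347
S_0' = S_0 - PV(D) = 23.2500 - 0.59513347 = 22.65486653
d1 = (ln(S_0'/K) + (r + sigma^2/2)*T) / (sigma*sqrt(T)) = -0.02742218
d2 = d1 - sigma*sqrt(T) = -0.17242218
exp(-rT) = 0.99850112
N(d1) = 0.48906150; N(d2) = 0.43155282
C = S_0' * N(d1) - K * exp(-rT) * N(d2) = 22.65486653 * 0.48906150 - 23.0200 * 0.99850112 * 0.43155282 = 1.1602


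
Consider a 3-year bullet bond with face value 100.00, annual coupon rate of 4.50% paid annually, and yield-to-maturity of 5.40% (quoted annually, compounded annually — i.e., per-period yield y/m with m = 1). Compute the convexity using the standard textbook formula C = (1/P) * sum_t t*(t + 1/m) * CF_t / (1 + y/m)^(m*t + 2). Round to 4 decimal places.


Coupon per period c = face * coupon_rate / m = 4.500000
Periods per year m = 1; per-period yield y/m = 0.054000
Number of cashflows N = 3
Cashflows (t years, CF_t, discount factor 1/(1+y/m)^(m*t), PV):
  t = 1.0000: CF_t = 4.500000, DF = 0.948767, PV = 4.269450
  t = 2.0000: CF_t = 4.500000, DF = 0.900158, PV = 4.050711
  t = 3.0000: CF_t = 104.500000, DF = 0.854040, PV = 89.247171
Price P = sum_t PV_t = 97.567332
Convexity numerator sum_t t*(t + 1/m) * CF_t / (1+y/m)^(m*t + 2):
  t = 1.0000: term = 7.686359
  t = 2.0000: term = 21.877683
  t = 3.0000: term = 964.038730
Convexity = (1/P) * sum = 993.602772 / 97.567332 = 10.183765

Answer: Convexity = 10.1838


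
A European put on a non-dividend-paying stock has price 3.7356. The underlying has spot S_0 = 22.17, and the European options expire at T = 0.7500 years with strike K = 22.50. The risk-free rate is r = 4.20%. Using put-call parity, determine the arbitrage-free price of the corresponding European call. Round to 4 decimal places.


Put-call parity: C - P = S_0 * exp(-qT) - K * exp(-rT).
S_0 * exp(-qT) = 22.1700 * 1.00000000 = 22.17000000
K * exp(-rT) = 22.5000 * 0.96899096 = 21.80229652
C = P + S*exp(-qT) - K*exp(-rT)
C = 3.7356 + 22.17000000 - 21.80229652 = 4.1033

Answer: Call price = 4.1033


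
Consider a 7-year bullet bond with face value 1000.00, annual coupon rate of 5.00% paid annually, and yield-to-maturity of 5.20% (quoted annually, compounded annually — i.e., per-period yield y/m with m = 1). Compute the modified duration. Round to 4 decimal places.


Coupon per period c = face * coupon_rate / m = 50.000000
Periods per year m = 1; per-period yield y/m = 0.052000
Number of cashflows N = 7
Cashflows (t years, CF_t, discount factor 1/(1+y/m)^(m*t), PV):
  t = 1.0000: CF_t = 50.000000, DF = 0.950570, PV = 47.528517
  t = 2.0000: CF_t = 50.000000, DF = 0.903584, PV = 45.179199
  t = 3.0000: CF_t = 50.000000, DF = 0.858920, PV = 42.946006
  t = 4.0000: CF_t = 50.000000, DF = 0.816464, PV = 40.823200
  t = 5.0000: CF_t = 50.000000, DF = 0.776106, PV = 38.805323
  t = 6.0000: CF_t = 50.000000, DF = 0.737744, PV = 36.887189
  t = 7.0000: CF_t = 1050.000000, DF = 0.701277, PV = 736.341233
Price P = sum_t PV_t = 988.510668
First compute Macaulay numerator sum_t t * PV_t:
  t * PV_t at t = 1.0000: 47.528517
  t * PV_t at t = 2.0000: 90.358398
  t * PV_t at t = 3.0000: 128.838019
  t * PV_t at t = 4.0000: 163.292800
  t * PV_t at t = 5.0000: 194.026616
  t * PV_t at t = 6.0000: 221.323136
  t * PV_t at t = 7.0000: 5154.388630
Macaulay duration D = 5999.756117 / 988.510668 = 6.069491
Modified duration = D / (1 + y/m) = 6.069491 / (1 + 0.052000) = 5.769478

Answer: Modified duration = 5.7695
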